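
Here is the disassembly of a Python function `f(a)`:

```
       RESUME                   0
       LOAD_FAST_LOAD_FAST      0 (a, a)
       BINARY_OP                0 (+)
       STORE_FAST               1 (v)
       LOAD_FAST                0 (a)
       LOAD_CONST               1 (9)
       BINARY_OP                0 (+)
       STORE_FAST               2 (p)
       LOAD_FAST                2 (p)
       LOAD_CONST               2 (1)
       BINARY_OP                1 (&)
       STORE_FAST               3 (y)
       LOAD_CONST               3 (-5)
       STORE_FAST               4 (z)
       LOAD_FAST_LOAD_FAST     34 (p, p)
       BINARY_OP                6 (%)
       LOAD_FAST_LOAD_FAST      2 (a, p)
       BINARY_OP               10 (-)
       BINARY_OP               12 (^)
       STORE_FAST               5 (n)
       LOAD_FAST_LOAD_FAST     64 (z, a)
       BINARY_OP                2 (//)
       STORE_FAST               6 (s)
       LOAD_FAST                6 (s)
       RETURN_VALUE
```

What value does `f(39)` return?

LOAD_FAST_LOAD_FAST a,a → push 39,39. Stack: [39, 39]
BINARY_OP + → 39 + 39 = 78. Stack: [78]
STORE_FAST v → v=78. Stack: []
LOAD_FAST a → push 39. Stack: [39]
LOAD_CONST → push 9. Stack: [39, 9]
BINARY_OP + → 39 + 9 = 48. Stack: [48]
STORE_FAST p → p=48. Stack: []
LOAD_FAST p → push 48. Stack: [48]
LOAD_CONST → push 1. Stack: [48, 1]
BINARY_OP & → 48 & 1 = 0. Stack: [0]
STORE_FAST y → y=0. Stack: []
LOAD_CONST → push -5. Stack: [-5]
STORE_FAST z → z=-5. Stack: []
LOAD_FAST_LOAD_FAST p,p → push 48,48. Stack: [48, 48]
BINARY_OP % → 48 % 48 = 0. Stack: [0]
LOAD_FAST_LOAD_FAST a,p → push 39,48. Stack: [0, 39, 48]
BINARY_OP - → 39 - 48 = -9. Stack: [0, -9]
BINARY_OP ^ → 0 ^ -9 = -9. Stack: [-9]
STORE_FAST n → n=-9. Stack: []
LOAD_FAST_LOAD_FAST z,a → push -5,39. Stack: [-5, 39]
BINARY_OP // → -5 // 39 = -1. Stack: [-1]
STORE_FAST s → s=-1. Stack: []
LOAD_FAST s → push -1. Stack: [-1]
RETURN_VALUE → return -1.

-1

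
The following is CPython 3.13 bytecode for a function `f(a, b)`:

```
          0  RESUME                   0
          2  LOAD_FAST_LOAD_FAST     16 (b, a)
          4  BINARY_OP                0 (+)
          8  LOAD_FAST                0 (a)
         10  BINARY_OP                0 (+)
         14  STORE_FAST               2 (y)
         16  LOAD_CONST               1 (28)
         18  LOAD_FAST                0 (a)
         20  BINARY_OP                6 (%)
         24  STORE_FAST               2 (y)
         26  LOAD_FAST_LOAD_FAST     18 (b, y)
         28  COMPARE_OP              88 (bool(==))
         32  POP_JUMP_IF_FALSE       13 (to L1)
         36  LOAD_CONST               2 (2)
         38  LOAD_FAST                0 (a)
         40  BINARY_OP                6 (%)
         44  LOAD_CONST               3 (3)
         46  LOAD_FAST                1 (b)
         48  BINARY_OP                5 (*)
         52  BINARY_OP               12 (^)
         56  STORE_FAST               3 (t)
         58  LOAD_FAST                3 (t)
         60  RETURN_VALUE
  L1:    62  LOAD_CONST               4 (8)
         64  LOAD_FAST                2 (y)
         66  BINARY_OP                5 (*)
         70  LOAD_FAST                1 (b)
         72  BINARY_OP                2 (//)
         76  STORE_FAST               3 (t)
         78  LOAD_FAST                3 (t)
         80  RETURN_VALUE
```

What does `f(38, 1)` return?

LOAD_FAST_LOAD_FAST b,a → push 1,38. Stack: [1, 38]
BINARY_OP + → 1 + 38 = 39. Stack: [39]
LOAD_FAST a → push 38. Stack: [39, 38]
BINARY_OP + → 39 + 38 = 77. Stack: [77]
STORE_FAST y → y=77. Stack: []
LOAD_CONST → push 28. Stack: [28]
LOAD_FAST a → push 38. Stack: [28, 38]
BINARY_OP % → 28 % 38 = 28. Stack: [28]
STORE_FAST y → y=28. Stack: []
LOAD_FAST_LOAD_FAST b,y → push 1,28. Stack: [1, 28]
COMPARE_OP bool(==) → 1 vs 28 = False. Stack: [False]
POP_JUMP_IF_FALSE → pop False; jump. Stack: []
LOAD_CONST → push 8. Stack: [8]
LOAD_FAST y → push 28. Stack: [8, 28]
BINARY_OP * → 8 * 28 = 224. Stack: [224]
LOAD_FAST b → push 1. Stack: [224, 1]
BINARY_OP // → 224 // 1 = 224. Stack: [224]
STORE_FAST t → t=224. Stack: []
LOAD_FAST t → push 224. Stack: [224]
RETURN_VALUE → return 224.

224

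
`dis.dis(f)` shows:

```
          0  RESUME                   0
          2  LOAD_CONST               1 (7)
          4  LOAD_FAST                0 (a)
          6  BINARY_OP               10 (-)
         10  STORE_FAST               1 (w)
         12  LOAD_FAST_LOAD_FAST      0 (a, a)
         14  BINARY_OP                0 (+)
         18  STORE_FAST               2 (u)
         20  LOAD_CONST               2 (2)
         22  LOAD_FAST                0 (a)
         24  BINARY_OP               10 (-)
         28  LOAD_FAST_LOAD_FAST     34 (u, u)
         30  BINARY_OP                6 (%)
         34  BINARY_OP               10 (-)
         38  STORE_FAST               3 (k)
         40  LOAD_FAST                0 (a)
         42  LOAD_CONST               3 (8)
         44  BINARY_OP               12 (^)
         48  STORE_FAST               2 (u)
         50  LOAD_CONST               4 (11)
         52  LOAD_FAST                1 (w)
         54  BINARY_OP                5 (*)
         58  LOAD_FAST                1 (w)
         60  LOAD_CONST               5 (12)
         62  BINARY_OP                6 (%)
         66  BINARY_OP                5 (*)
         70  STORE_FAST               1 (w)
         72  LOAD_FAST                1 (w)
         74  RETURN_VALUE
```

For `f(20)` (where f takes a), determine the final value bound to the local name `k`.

-18

LOAD_CONST → push 7. Stack: [7]
LOAD_FAST a → push 20. Stack: [7, 20]
BINARY_OP - → 7 - 20 = -13. Stack: [-13]
STORE_FAST w → w=-13. Stack: []
LOAD_FAST_LOAD_FAST a,a → push 20,20. Stack: [20, 20]
BINARY_OP + → 20 + 20 = 40. Stack: [40]
STORE_FAST u → u=40. Stack: []
LOAD_CONST → push 2. Stack: [2]
LOAD_FAST a → push 20. Stack: [2, 20]
BINARY_OP - → 2 - 20 = -18. Stack: [-18]
LOAD_FAST_LOAD_FAST u,u → push 40,40. Stack: [-18, 40, 40]
BINARY_OP % → 40 % 40 = 0. Stack: [-18, 0]
BINARY_OP - → -18 - 0 = -18. Stack: [-18]
STORE_FAST k → k=-18. Stack: []
LOAD_FAST a → push 20. Stack: [20]
LOAD_CONST → push 8. Stack: [20, 8]
BINARY_OP ^ → 20 ^ 8 = 28. Stack: [28]
STORE_FAST u → u=28. Stack: []
LOAD_CONST → push 11. Stack: [11]
LOAD_FAST w → push -13. Stack: [11, -13]
BINARY_OP * → 11 * -13 = -143. Stack: [-143]
LOAD_FAST w → push -13. Stack: [-143, -13]
LOAD_CONST → push 12. Stack: [-143, -13, 12]
BINARY_OP % → -13 % 12 = 11. Stack: [-143, 11]
BINARY_OP * → -143 * 11 = -1573. Stack: [-1573]
STORE_FAST w → w=-1573. Stack: []
LOAD_FAST w → push -1573. Stack: [-1573]
RETURN_VALUE → return -1573.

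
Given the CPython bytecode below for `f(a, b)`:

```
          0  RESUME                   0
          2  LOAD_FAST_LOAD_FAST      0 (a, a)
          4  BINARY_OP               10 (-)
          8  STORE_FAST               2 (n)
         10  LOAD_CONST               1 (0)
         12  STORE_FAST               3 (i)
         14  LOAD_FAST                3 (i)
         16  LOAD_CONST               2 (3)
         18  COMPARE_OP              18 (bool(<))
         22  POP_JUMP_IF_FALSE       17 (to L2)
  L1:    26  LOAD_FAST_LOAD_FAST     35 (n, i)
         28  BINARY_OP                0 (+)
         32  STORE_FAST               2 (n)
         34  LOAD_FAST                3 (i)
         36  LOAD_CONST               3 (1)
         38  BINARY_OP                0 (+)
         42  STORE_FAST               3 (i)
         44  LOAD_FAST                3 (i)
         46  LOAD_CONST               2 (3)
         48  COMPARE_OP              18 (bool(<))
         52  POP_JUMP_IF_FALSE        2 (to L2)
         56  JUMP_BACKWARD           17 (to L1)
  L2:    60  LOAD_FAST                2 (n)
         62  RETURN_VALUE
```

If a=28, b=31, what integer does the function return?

LOAD_FAST_LOAD_FAST a,a → push 28,28. Stack: [28, 28]
BINARY_OP - → 28 - 28 = 0. Stack: [0]
STORE_FAST n → n=0. Stack: []
LOAD_CONST → push 0. Stack: [0]
STORE_FAST i → i=0. Stack: []
LOAD_FAST i → push 0. Stack: [0]
LOAD_CONST → push 3. Stack: [0, 3]
COMPARE_OP bool(<) → 0 vs 3 = True. Stack: [True]
POP_JUMP_IF_FALSE → pop True; no jump. Stack: []
LOAD_FAST_LOAD_FAST n,i → push 0,0. Stack: [0, 0]
BINARY_OP + → 0 + 0 = 0. Stack: [0]
STORE_FAST n → n=0. Stack: []
LOAD_FAST i → push 0. Stack: [0]
LOAD_CONST → push 1. Stack: [0, 1]
BINARY_OP + → 0 + 1 = 1. Stack: [1]
STORE_FAST i → i=1. Stack: []
LOAD_FAST i → push 1. Stack: [1]
LOAD_CONST → push 3. Stack: [1, 3]
COMPARE_OP bool(<) → 1 vs 3 = True. Stack: [True]
POP_JUMP_IF_FALSE → pop True; no jump. Stack: []
LOAD_FAST_LOAD_FAST n,i → push 0,1. Stack: [0, 1]
BINARY_OP + → 0 + 1 = 1. Stack: [1]
STORE_FAST n → n=1. Stack: []
LOAD_FAST i → push 1. Stack: [1]
LOAD_CONST → push 1. Stack: [1, 1]
BINARY_OP + → 1 + 1 = 2. Stack: [2]
STORE_FAST i → i=2. Stack: []
LOAD_FAST i → push 2. Stack: [2]
LOAD_CONST → push 3. Stack: [2, 3]
COMPARE_OP bool(<) → 2 vs 3 = True. Stack: [True]
POP_JUMP_IF_FALSE → pop True; no jump. Stack: []
LOAD_FAST_LOAD_FAST n,i → push 1,2. Stack: [1, 2]
BINARY_OP + → 1 + 2 = 3. Stack: [3]
STORE_FAST n → n=3. Stack: []
LOAD_FAST i → push 2. Stack: [2]
LOAD_CONST → push 1. Stack: [2, 1]
BINARY_OP + → 2 + 1 = 3. Stack: [3]
STORE_FAST i → i=3. Stack: []
LOAD_FAST i → push 3. Stack: [3]
LOAD_CONST → push 3. Stack: [3, 3]
COMPARE_OP bool(<) → 3 vs 3 = False. Stack: [False]
POP_JUMP_IF_FALSE → pop False; jump. Stack: []
LOAD_FAST n → push 3. Stack: [3]
RETURN_VALUE → return 3.

3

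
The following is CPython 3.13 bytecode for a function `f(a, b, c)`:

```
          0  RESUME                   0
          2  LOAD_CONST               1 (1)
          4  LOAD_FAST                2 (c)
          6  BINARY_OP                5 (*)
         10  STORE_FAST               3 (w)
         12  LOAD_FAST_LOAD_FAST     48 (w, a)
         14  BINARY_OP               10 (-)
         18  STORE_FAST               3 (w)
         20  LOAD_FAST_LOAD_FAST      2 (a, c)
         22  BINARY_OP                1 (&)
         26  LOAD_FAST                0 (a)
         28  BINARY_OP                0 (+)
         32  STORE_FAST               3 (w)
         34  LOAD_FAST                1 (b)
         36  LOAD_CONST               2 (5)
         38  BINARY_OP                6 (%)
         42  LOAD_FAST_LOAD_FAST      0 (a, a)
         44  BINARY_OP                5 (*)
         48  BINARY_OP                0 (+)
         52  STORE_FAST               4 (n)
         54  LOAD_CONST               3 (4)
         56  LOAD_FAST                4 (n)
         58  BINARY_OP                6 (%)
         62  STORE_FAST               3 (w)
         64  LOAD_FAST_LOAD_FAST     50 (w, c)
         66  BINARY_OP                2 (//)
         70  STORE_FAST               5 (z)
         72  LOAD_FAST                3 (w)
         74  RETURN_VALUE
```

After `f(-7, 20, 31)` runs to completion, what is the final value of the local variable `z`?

LOAD_CONST → push 1. Stack: [1]
LOAD_FAST c → push 31. Stack: [1, 31]
BINARY_OP * → 1 * 31 = 31. Stack: [31]
STORE_FAST w → w=31. Stack: []
LOAD_FAST_LOAD_FAST w,a → push 31,-7. Stack: [31, -7]
BINARY_OP - → 31 - -7 = 38. Stack: [38]
STORE_FAST w → w=38. Stack: []
LOAD_FAST_LOAD_FAST a,c → push -7,31. Stack: [-7, 31]
BINARY_OP & → -7 & 31 = 25. Stack: [25]
LOAD_FAST a → push -7. Stack: [25, -7]
BINARY_OP + → 25 + -7 = 18. Stack: [18]
STORE_FAST w → w=18. Stack: []
LOAD_FAST b → push 20. Stack: [20]
LOAD_CONST → push 5. Stack: [20, 5]
BINARY_OP % → 20 % 5 = 0. Stack: [0]
LOAD_FAST_LOAD_FAST a,a → push -7,-7. Stack: [0, -7, -7]
BINARY_OP * → -7 * -7 = 49. Stack: [0, 49]
BINARY_OP + → 0 + 49 = 49. Stack: [49]
STORE_FAST n → n=49. Stack: []
LOAD_CONST → push 4. Stack: [4]
LOAD_FAST n → push 49. Stack: [4, 49]
BINARY_OP % → 4 % 49 = 4. Stack: [4]
STORE_FAST w → w=4. Stack: []
LOAD_FAST_LOAD_FAST w,c → push 4,31. Stack: [4, 31]
BINARY_OP // → 4 // 31 = 0. Stack: [0]
STORE_FAST z → z=0. Stack: []
LOAD_FAST w → push 4. Stack: [4]
RETURN_VALUE → return 4.

0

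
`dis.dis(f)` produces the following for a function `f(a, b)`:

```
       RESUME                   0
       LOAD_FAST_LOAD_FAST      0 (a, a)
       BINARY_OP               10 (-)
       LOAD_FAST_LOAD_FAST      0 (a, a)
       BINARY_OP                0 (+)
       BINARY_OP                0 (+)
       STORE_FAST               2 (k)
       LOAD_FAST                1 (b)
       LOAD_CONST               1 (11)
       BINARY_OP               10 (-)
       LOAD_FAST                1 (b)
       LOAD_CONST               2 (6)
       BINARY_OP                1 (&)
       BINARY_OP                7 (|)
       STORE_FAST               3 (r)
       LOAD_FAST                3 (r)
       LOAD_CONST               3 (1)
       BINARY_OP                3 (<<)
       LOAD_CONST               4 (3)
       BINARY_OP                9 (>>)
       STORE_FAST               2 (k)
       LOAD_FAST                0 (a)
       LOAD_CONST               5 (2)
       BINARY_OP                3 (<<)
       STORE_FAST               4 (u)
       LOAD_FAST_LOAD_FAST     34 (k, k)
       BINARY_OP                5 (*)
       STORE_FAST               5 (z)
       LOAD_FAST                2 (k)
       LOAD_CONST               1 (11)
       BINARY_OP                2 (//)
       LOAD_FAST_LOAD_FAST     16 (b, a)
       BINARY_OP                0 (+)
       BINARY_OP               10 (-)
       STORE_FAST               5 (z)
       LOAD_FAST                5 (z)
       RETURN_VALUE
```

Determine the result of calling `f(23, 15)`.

-38

LOAD_FAST_LOAD_FAST a,a → push 23,23. Stack: [23, 23]
BINARY_OP - → 23 - 23 = 0. Stack: [0]
LOAD_FAST_LOAD_FAST a,a → push 23,23. Stack: [0, 23, 23]
BINARY_OP + → 23 + 23 = 46. Stack: [0, 46]
BINARY_OP + → 0 + 46 = 46. Stack: [46]
STORE_FAST k → k=46. Stack: []
LOAD_FAST b → push 15. Stack: [15]
LOAD_CONST → push 11. Stack: [15, 11]
BINARY_OP - → 15 - 11 = 4. Stack: [4]
LOAD_FAST b → push 15. Stack: [4, 15]
LOAD_CONST → push 6. Stack: [4, 15, 6]
BINARY_OP & → 15 & 6 = 6. Stack: [4, 6]
BINARY_OP | → 4 | 6 = 6. Stack: [6]
STORE_FAST r → r=6. Stack: []
LOAD_FAST r → push 6. Stack: [6]
LOAD_CONST → push 1. Stack: [6, 1]
BINARY_OP << → 6 << 1 = 12. Stack: [12]
LOAD_CONST → push 3. Stack: [12, 3]
BINARY_OP >> → 12 >> 3 = 1. Stack: [1]
STORE_FAST k → k=1. Stack: []
LOAD_FAST a → push 23. Stack: [23]
LOAD_CONST → push 2. Stack: [23, 2]
BINARY_OP << → 23 << 2 = 92. Stack: [92]
STORE_FAST u → u=92. Stack: []
LOAD_FAST_LOAD_FAST k,k → push 1,1. Stack: [1, 1]
BINARY_OP * → 1 * 1 = 1. Stack: [1]
STORE_FAST z → z=1. Stack: []
LOAD_FAST k → push 1. Stack: [1]
LOAD_CONST → push 11. Stack: [1, 11]
BINARY_OP // → 1 // 11 = 0. Stack: [0]
LOAD_FAST_LOAD_FAST b,a → push 15,23. Stack: [0, 15, 23]
BINARY_OP + → 15 + 23 = 38. Stack: [0, 38]
BINARY_OP - → 0 - 38 = -38. Stack: [-38]
STORE_FAST z → z=-38. Stack: []
LOAD_FAST z → push -38. Stack: [-38]
RETURN_VALUE → return -38.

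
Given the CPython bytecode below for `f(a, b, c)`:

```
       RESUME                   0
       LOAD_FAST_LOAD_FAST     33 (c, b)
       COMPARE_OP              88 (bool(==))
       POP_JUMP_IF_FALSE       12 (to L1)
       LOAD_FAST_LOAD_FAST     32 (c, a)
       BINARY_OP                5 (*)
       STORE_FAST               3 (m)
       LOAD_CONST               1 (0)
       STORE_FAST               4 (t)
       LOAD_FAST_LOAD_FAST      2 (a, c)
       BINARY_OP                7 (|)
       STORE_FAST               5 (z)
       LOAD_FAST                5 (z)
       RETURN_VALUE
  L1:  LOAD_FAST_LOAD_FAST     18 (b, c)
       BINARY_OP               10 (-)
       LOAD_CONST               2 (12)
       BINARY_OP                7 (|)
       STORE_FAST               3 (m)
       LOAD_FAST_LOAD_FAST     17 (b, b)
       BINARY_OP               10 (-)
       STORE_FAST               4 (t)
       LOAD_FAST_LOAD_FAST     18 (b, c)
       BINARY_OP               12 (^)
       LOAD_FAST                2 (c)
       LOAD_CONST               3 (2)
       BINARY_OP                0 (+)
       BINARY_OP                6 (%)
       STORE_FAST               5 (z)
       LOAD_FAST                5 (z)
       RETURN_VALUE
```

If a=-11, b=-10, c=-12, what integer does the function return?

LOAD_FAST_LOAD_FAST c,b → push -12,-10. Stack: [-12, -10]
COMPARE_OP bool(==) → -12 vs -10 = False. Stack: [False]
POP_JUMP_IF_FALSE → pop False; jump. Stack: []
LOAD_FAST_LOAD_FAST b,c → push -10,-12. Stack: [-10, -12]
BINARY_OP - → -10 - -12 = 2. Stack: [2]
LOAD_CONST → push 12. Stack: [2, 12]
BINARY_OP | → 2 | 12 = 14. Stack: [14]
STORE_FAST m → m=14. Stack: []
LOAD_FAST_LOAD_FAST b,b → push -10,-10. Stack: [-10, -10]
BINARY_OP - → -10 - -10 = 0. Stack: [0]
STORE_FAST t → t=0. Stack: []
LOAD_FAST_LOAD_FAST b,c → push -10,-12. Stack: [-10, -12]
BINARY_OP ^ → -10 ^ -12 = 2. Stack: [2]
LOAD_FAST c → push -12. Stack: [2, -12]
LOAD_CONST → push 2. Stack: [2, -12, 2]
BINARY_OP + → -12 + 2 = -10. Stack: [2, -10]
BINARY_OP % → 2 % -10 = -8. Stack: [-8]
STORE_FAST z → z=-8. Stack: []
LOAD_FAST z → push -8. Stack: [-8]
RETURN_VALUE → return -8.

-8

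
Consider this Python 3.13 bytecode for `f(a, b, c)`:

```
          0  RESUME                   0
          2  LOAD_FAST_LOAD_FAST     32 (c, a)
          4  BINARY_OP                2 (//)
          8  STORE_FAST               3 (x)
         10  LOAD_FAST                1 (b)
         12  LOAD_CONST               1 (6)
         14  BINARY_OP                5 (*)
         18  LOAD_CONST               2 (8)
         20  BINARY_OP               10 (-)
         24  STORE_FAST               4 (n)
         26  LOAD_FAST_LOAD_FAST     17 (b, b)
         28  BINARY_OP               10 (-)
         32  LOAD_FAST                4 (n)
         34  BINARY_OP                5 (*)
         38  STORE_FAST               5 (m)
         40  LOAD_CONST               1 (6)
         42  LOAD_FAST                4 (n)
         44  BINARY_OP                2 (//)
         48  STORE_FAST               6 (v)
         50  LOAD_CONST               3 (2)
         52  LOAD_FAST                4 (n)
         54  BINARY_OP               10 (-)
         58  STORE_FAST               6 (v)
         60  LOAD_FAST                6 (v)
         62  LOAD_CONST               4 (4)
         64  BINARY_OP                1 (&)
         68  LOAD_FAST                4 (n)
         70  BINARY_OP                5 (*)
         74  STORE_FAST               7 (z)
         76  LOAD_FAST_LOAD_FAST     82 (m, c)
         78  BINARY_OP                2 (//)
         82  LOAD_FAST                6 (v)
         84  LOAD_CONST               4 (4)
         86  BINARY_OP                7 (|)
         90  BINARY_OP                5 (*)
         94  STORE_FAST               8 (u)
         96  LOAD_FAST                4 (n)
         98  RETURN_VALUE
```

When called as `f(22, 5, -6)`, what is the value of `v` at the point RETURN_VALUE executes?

-20

LOAD_FAST_LOAD_FAST c,a → push -6,22. Stack: [-6, 22]
BINARY_OP // → -6 // 22 = -1. Stack: [-1]
STORE_FAST x → x=-1. Stack: []
LOAD_FAST b → push 5. Stack: [5]
LOAD_CONST → push 6. Stack: [5, 6]
BINARY_OP * → 5 * 6 = 30. Stack: [30]
LOAD_CONST → push 8. Stack: [30, 8]
BINARY_OP - → 30 - 8 = 22. Stack: [22]
STORE_FAST n → n=22. Stack: []
LOAD_FAST_LOAD_FAST b,b → push 5,5. Stack: [5, 5]
BINARY_OP - → 5 - 5 = 0. Stack: [0]
LOAD_FAST n → push 22. Stack: [0, 22]
BINARY_OP * → 0 * 22 = 0. Stack: [0]
STORE_FAST m → m=0. Stack: []
LOAD_CONST → push 6. Stack: [6]
LOAD_FAST n → push 22. Stack: [6, 22]
BINARY_OP // → 6 // 22 = 0. Stack: [0]
STORE_FAST v → v=0. Stack: []
LOAD_CONST → push 2. Stack: [2]
LOAD_FAST n → push 22. Stack: [2, 22]
BINARY_OP - → 2 - 22 = -20. Stack: [-20]
STORE_FAST v → v=-20. Stack: []
LOAD_FAST v → push -20. Stack: [-20]
LOAD_CONST → push 4. Stack: [-20, 4]
BINARY_OP & → -20 & 4 = 4. Stack: [4]
LOAD_FAST n → push 22. Stack: [4, 22]
BINARY_OP * → 4 * 22 = 88. Stack: [88]
STORE_FAST z → z=88. Stack: []
LOAD_FAST_LOAD_FAST m,c → push 0,-6. Stack: [0, -6]
BINARY_OP // → 0 // -6 = 0. Stack: [0]
LOAD_FAST v → push -20. Stack: [0, -20]
LOAD_CONST → push 4. Stack: [0, -20, 4]
BINARY_OP | → -20 | 4 = -20. Stack: [0, -20]
BINARY_OP * → 0 * -20 = 0. Stack: [0]
STORE_FAST u → u=0. Stack: []
LOAD_FAST n → push 22. Stack: [22]
RETURN_VALUE → return 22.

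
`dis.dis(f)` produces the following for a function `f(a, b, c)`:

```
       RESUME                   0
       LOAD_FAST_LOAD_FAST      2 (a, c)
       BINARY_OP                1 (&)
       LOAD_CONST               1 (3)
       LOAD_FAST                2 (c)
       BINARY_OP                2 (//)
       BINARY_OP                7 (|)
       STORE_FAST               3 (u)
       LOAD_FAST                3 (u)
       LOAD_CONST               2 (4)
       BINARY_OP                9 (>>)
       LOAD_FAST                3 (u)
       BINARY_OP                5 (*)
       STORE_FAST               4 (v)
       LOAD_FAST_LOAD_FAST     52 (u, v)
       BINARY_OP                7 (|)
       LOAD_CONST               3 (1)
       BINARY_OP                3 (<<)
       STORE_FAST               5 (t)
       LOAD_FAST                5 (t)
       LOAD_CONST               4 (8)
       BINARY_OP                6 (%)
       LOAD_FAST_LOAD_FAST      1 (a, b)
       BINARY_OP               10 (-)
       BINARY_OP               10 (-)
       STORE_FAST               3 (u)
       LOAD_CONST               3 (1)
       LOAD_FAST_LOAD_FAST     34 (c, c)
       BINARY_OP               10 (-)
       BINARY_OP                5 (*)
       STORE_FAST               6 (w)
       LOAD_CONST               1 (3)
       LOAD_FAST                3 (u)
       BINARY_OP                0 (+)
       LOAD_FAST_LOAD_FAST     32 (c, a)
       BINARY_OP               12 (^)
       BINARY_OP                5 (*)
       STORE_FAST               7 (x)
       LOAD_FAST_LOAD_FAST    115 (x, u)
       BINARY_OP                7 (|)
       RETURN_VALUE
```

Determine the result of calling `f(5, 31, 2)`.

221

LOAD_FAST_LOAD_FAST a,c → push 5,2. Stack: [5, 2]
BINARY_OP & → 5 & 2 = 0. Stack: [0]
LOAD_CONST → push 3. Stack: [0, 3]
LOAD_FAST c → push 2. Stack: [0, 3, 2]
BINARY_OP // → 3 // 2 = 1. Stack: [0, 1]
BINARY_OP | → 0 | 1 = 1. Stack: [1]
STORE_FAST u → u=1. Stack: []
LOAD_FAST u → push 1. Stack: [1]
LOAD_CONST → push 4. Stack: [1, 4]
BINARY_OP >> → 1 >> 4 = 0. Stack: [0]
LOAD_FAST u → push 1. Stack: [0, 1]
BINARY_OP * → 0 * 1 = 0. Stack: [0]
STORE_FAST v → v=0. Stack: []
LOAD_FAST_LOAD_FAST u,v → push 1,0. Stack: [1, 0]
BINARY_OP | → 1 | 0 = 1. Stack: [1]
LOAD_CONST → push 1. Stack: [1, 1]
BINARY_OP << → 1 << 1 = 2. Stack: [2]
STORE_FAST t → t=2. Stack: []
LOAD_FAST t → push 2. Stack: [2]
LOAD_CONST → push 8. Stack: [2, 8]
BINARY_OP % → 2 % 8 = 2. Stack: [2]
LOAD_FAST_LOAD_FAST a,b → push 5,31. Stack: [2, 5, 31]
BINARY_OP - → 5 - 31 = -26. Stack: [2, -26]
BINARY_OP - → 2 - -26 = 28. Stack: [28]
STORE_FAST u → u=28. Stack: []
LOAD_CONST → push 1. Stack: [1]
LOAD_FAST_LOAD_FAST c,c → push 2,2. Stack: [1, 2, 2]
BINARY_OP - → 2 - 2 = 0. Stack: [1, 0]
BINARY_OP * → 1 * 0 = 0. Stack: [0]
STORE_FAST w → w=0. Stack: []
LOAD_CONST → push 3. Stack: [3]
LOAD_FAST u → push 28. Stack: [3, 28]
BINARY_OP + → 3 + 28 = 31. Stack: [31]
LOAD_FAST_LOAD_FAST c,a → push 2,5. Stack: [31, 2, 5]
BINARY_OP ^ → 2 ^ 5 = 7. Stack: [31, 7]
BINARY_OP * → 31 * 7 = 217. Stack: [217]
STORE_FAST x → x=217. Stack: []
LOAD_FAST_LOAD_FAST x,u → push 217,28. Stack: [217, 28]
BINARY_OP | → 217 | 28 = 221. Stack: [221]
RETURN_VALUE → return 221.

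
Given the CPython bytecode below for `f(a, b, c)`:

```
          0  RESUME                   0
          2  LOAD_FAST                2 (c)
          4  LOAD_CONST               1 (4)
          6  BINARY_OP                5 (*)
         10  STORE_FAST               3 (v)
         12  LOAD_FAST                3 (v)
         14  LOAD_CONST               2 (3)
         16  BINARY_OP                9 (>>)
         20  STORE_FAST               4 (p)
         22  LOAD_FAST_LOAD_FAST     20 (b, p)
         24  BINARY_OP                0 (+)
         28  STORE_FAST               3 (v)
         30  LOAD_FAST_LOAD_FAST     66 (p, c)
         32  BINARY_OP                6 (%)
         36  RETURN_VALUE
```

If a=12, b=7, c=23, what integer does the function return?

11

LOAD_FAST c → push 23. Stack: [23]
LOAD_CONST → push 4. Stack: [23, 4]
BINARY_OP * → 23 * 4 = 92. Stack: [92]
STORE_FAST v → v=92. Stack: []
LOAD_FAST v → push 92. Stack: [92]
LOAD_CONST → push 3. Stack: [92, 3]
BINARY_OP >> → 92 >> 3 = 11. Stack: [11]
STORE_FAST p → p=11. Stack: []
LOAD_FAST_LOAD_FAST b,p → push 7,11. Stack: [7, 11]
BINARY_OP + → 7 + 11 = 18. Stack: [18]
STORE_FAST v → v=18. Stack: []
LOAD_FAST_LOAD_FAST p,c → push 11,23. Stack: [11, 23]
BINARY_OP % → 11 % 23 = 11. Stack: [11]
RETURN_VALUE → return 11.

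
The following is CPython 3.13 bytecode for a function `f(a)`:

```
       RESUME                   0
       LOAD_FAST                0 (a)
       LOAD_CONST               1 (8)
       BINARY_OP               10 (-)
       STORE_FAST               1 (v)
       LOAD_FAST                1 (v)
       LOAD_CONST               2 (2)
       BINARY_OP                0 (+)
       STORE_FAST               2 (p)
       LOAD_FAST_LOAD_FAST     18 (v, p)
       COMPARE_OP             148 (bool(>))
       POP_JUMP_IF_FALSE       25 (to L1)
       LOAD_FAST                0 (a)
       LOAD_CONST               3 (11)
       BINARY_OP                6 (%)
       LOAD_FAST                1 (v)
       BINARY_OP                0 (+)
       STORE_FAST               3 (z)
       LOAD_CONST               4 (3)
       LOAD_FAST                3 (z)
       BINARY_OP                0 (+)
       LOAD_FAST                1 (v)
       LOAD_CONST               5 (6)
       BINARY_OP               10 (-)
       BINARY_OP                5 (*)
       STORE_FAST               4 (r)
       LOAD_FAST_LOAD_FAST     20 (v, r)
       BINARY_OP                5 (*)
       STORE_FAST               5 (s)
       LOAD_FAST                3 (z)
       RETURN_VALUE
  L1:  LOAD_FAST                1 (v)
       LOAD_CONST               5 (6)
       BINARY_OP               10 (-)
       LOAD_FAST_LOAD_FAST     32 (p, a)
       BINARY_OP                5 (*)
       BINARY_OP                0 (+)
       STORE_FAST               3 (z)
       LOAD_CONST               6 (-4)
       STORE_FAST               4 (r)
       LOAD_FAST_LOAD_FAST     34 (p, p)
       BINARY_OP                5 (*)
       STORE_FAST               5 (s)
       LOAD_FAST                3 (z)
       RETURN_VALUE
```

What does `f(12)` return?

LOAD_FAST a → push 12. Stack: [12]
LOAD_CONST → push 8. Stack: [12, 8]
BINARY_OP - → 12 - 8 = 4. Stack: [4]
STORE_FAST v → v=4. Stack: []
LOAD_FAST v → push 4. Stack: [4]
LOAD_CONST → push 2. Stack: [4, 2]
BINARY_OP + → 4 + 2 = 6. Stack: [6]
STORE_FAST p → p=6. Stack: []
LOAD_FAST_LOAD_FAST v,p → push 4,6. Stack: [4, 6]
COMPARE_OP bool(>) → 4 vs 6 = False. Stack: [False]
POP_JUMP_IF_FALSE → pop False; jump. Stack: []
LOAD_FAST v → push 4. Stack: [4]
LOAD_CONST → push 6. Stack: [4, 6]
BINARY_OP - → 4 - 6 = -2. Stack: [-2]
LOAD_FAST_LOAD_FAST p,a → push 6,12. Stack: [-2, 6, 12]
BINARY_OP * → 6 * 12 = 72. Stack: [-2, 72]
BINARY_OP + → -2 + 72 = 70. Stack: [70]
STORE_FAST z → z=70. Stack: []
LOAD_CONST → push -4. Stack: [-4]
STORE_FAST r → r=-4. Stack: []
LOAD_FAST_LOAD_FAST p,p → push 6,6. Stack: [6, 6]
BINARY_OP * → 6 * 6 = 36. Stack: [36]
STORE_FAST s → s=36. Stack: []
LOAD_FAST z → push 70. Stack: [70]
RETURN_VALUE → return 70.

70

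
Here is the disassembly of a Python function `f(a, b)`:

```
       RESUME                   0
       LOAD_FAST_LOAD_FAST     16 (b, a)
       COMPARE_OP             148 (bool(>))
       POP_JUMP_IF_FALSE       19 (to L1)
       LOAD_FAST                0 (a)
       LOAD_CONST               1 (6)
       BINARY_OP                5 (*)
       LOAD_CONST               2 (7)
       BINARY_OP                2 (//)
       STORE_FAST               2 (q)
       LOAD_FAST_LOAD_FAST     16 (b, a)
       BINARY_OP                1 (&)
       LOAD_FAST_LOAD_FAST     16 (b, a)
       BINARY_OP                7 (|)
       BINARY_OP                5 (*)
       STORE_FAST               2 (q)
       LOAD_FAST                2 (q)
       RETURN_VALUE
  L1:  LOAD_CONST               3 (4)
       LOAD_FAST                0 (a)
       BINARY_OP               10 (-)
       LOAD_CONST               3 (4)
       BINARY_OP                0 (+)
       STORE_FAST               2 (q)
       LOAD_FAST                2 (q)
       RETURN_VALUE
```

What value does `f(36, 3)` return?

-28

LOAD_FAST_LOAD_FAST b,a → push 3,36. Stack: [3, 36]
COMPARE_OP bool(>) → 3 vs 36 = False. Stack: [False]
POP_JUMP_IF_FALSE → pop False; jump. Stack: []
LOAD_CONST → push 4. Stack: [4]
LOAD_FAST a → push 36. Stack: [4, 36]
BINARY_OP - → 4 - 36 = -32. Stack: [-32]
LOAD_CONST → push 4. Stack: [-32, 4]
BINARY_OP + → -32 + 4 = -28. Stack: [-28]
STORE_FAST q → q=-28. Stack: []
LOAD_FAST q → push -28. Stack: [-28]
RETURN_VALUE → return -28.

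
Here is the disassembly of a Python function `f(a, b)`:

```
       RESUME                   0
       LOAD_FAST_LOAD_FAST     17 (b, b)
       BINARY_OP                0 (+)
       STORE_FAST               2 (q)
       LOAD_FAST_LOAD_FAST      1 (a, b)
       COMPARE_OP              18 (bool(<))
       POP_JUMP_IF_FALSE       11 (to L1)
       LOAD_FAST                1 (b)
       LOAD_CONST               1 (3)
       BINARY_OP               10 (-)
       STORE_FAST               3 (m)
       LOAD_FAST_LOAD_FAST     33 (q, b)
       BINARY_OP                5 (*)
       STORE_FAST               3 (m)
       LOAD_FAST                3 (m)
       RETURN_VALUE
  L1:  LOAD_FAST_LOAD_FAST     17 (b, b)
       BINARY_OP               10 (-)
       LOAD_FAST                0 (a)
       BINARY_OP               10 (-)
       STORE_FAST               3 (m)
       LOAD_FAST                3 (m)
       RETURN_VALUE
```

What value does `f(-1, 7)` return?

LOAD_FAST_LOAD_FAST b,b → push 7,7. Stack: [7, 7]
BINARY_OP + → 7 + 7 = 14. Stack: [14]
STORE_FAST q → q=14. Stack: []
LOAD_FAST_LOAD_FAST a,b → push -1,7. Stack: [-1, 7]
COMPARE_OP bool(<) → -1 vs 7 = True. Stack: [True]
POP_JUMP_IF_FALSE → pop True; no jump. Stack: []
LOAD_FAST b → push 7. Stack: [7]
LOAD_CONST → push 3. Stack: [7, 3]
BINARY_OP - → 7 - 3 = 4. Stack: [4]
STORE_FAST m → m=4. Stack: []
LOAD_FAST_LOAD_FAST q,b → push 14,7. Stack: [14, 7]
BINARY_OP * → 14 * 7 = 98. Stack: [98]
STORE_FAST m → m=98. Stack: []
LOAD_FAST m → push 98. Stack: [98]
RETURN_VALUE → return 98.

98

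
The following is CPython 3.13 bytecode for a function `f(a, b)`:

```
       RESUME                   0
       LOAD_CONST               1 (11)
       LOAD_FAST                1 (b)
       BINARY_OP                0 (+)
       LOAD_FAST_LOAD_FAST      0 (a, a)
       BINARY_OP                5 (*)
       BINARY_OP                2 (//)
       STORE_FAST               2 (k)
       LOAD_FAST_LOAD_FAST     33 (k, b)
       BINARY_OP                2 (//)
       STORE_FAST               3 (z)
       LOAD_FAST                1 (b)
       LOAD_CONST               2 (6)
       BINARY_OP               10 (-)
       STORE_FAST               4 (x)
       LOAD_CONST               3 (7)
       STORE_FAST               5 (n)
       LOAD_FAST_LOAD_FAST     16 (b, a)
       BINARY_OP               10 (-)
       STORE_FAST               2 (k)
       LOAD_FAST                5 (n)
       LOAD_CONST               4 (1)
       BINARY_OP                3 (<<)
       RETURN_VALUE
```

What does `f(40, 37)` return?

14

LOAD_CONST → push 11. Stack: [11]
LOAD_FAST b → push 37. Stack: [11, 37]
BINARY_OP + → 11 + 37 = 48. Stack: [48]
LOAD_FAST_LOAD_FAST a,a → push 40,40. Stack: [48, 40, 40]
BINARY_OP * → 40 * 40 = 1600. Stack: [48, 1600]
BINARY_OP // → 48 // 1600 = 0. Stack: [0]
STORE_FAST k → k=0. Stack: []
LOAD_FAST_LOAD_FAST k,b → push 0,37. Stack: [0, 37]
BINARY_OP // → 0 // 37 = 0. Stack: [0]
STORE_FAST z → z=0. Stack: []
LOAD_FAST b → push 37. Stack: [37]
LOAD_CONST → push 6. Stack: [37, 6]
BINARY_OP - → 37 - 6 = 31. Stack: [31]
STORE_FAST x → x=31. Stack: []
LOAD_CONST → push 7. Stack: [7]
STORE_FAST n → n=7. Stack: []
LOAD_FAST_LOAD_FAST b,a → push 37,40. Stack: [37, 40]
BINARY_OP - → 37 - 40 = -3. Stack: [-3]
STORE_FAST k → k=-3. Stack: []
LOAD_FAST n → push 7. Stack: [7]
LOAD_CONST → push 1. Stack: [7, 1]
BINARY_OP << → 7 << 1 = 14. Stack: [14]
RETURN_VALUE → return 14.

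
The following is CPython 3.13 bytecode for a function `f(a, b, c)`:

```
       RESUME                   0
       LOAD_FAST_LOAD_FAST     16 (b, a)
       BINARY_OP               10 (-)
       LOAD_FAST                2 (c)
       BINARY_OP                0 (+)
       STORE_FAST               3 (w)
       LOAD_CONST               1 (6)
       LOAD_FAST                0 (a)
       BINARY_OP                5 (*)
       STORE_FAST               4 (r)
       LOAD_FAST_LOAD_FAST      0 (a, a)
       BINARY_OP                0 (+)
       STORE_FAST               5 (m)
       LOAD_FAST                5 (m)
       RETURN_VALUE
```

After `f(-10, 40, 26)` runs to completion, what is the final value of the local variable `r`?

LOAD_FAST_LOAD_FAST b,a → push 40,-10. Stack: [40, -10]
BINARY_OP - → 40 - -10 = 50. Stack: [50]
LOAD_FAST c → push 26. Stack: [50, 26]
BINARY_OP + → 50 + 26 = 76. Stack: [76]
STORE_FAST w → w=76. Stack: []
LOAD_CONST → push 6. Stack: [6]
LOAD_FAST a → push -10. Stack: [6, -10]
BINARY_OP * → 6 * -10 = -60. Stack: [-60]
STORE_FAST r → r=-60. Stack: []
LOAD_FAST_LOAD_FAST a,a → push -10,-10. Stack: [-10, -10]
BINARY_OP + → -10 + -10 = -20. Stack: [-20]
STORE_FAST m → m=-20. Stack: []
LOAD_FAST m → push -20. Stack: [-20]
RETURN_VALUE → return -20.

-60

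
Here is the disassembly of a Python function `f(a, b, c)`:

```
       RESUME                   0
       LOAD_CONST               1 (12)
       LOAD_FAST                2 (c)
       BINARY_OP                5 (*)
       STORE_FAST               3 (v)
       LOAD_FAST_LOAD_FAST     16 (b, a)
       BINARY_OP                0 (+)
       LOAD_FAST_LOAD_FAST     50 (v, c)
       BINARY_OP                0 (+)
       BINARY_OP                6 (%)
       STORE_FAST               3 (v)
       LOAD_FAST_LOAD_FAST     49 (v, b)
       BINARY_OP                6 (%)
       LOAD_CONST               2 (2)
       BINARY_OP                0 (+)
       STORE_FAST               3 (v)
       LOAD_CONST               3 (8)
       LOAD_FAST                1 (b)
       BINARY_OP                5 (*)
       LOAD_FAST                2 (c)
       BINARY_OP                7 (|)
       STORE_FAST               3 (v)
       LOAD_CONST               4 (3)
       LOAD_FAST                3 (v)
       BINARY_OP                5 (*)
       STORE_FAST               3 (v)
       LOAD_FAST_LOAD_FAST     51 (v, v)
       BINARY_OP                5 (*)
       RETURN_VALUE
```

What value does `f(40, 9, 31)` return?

LOAD_CONST → push 12. Stack: [12]
LOAD_FAST c → push 31. Stack: [12, 31]
BINARY_OP * → 12 * 31 = 372. Stack: [372]
STORE_FAST v → v=372. Stack: []
LOAD_FAST_LOAD_FAST b,a → push 9,40. Stack: [9, 40]
BINARY_OP + → 9 + 40 = 49. Stack: [49]
LOAD_FAST_LOAD_FAST v,c → push 372,31. Stack: [49, 372, 31]
BINARY_OP + → 372 + 31 = 403. Stack: [49, 403]
BINARY_OP % → 49 % 403 = 49. Stack: [49]
STORE_FAST v → v=49. Stack: []
LOAD_FAST_LOAD_FAST v,b → push 49,9. Stack: [49, 9]
BINARY_OP % → 49 % 9 = 4. Stack: [4]
LOAD_CONST → push 2. Stack: [4, 2]
BINARY_OP + → 4 + 2 = 6. Stack: [6]
STORE_FAST v → v=6. Stack: []
LOAD_CONST → push 8. Stack: [8]
LOAD_FAST b → push 9. Stack: [8, 9]
BINARY_OP * → 8 * 9 = 72. Stack: [72]
LOAD_FAST c → push 31. Stack: [72, 31]
BINARY_OP | → 72 | 31 = 95. Stack: [95]
STORE_FAST v → v=95. Stack: []
LOAD_CONST → push 3. Stack: [3]
LOAD_FAST v → push 95. Stack: [3, 95]
BINARY_OP * → 3 * 95 = 285. Stack: [285]
STORE_FAST v → v=285. Stack: []
LOAD_FAST_LOAD_FAST v,v → push 285,285. Stack: [285, 285]
BINARY_OP * → 285 * 285 = 81225. Stack: [81225]
RETURN_VALUE → return 81225.

81225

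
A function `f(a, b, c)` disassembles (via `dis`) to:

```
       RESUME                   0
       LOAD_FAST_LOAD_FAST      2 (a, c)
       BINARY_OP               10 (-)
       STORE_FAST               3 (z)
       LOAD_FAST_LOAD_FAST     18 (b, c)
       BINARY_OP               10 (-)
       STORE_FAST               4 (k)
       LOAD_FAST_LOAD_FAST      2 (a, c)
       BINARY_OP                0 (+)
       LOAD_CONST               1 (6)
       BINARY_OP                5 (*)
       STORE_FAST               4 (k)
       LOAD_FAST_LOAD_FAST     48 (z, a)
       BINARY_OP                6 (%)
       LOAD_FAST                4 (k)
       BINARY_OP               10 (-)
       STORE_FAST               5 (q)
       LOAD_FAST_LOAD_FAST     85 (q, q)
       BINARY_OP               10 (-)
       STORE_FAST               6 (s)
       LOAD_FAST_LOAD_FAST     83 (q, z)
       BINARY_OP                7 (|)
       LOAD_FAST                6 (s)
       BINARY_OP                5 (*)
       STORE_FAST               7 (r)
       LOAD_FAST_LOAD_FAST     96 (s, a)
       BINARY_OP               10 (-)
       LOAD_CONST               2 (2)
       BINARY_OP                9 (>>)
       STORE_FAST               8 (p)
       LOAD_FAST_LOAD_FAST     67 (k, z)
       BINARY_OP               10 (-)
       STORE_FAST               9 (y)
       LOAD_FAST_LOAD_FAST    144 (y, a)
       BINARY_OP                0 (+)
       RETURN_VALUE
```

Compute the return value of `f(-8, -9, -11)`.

LOAD_FAST_LOAD_FAST a,c → push -8,-11. Stack: [-8, -11]
BINARY_OP - → -8 - -11 = 3. Stack: [3]
STORE_FAST z → z=3. Stack: []
LOAD_FAST_LOAD_FAST b,c → push -9,-11. Stack: [-9, -11]
BINARY_OP - → -9 - -11 = 2. Stack: [2]
STORE_FAST k → k=2. Stack: []
LOAD_FAST_LOAD_FAST a,c → push -8,-11. Stack: [-8, -11]
BINARY_OP + → -8 + -11 = -19. Stack: [-19]
LOAD_CONST → push 6. Stack: [-19, 6]
BINARY_OP * → -19 * 6 = -114. Stack: [-114]
STORE_FAST k → k=-114. Stack: []
LOAD_FAST_LOAD_FAST z,a → push 3,-8. Stack: [3, -8]
BINARY_OP % → 3 % -8 = -5. Stack: [-5]
LOAD_FAST k → push -114. Stack: [-5, -114]
BINARY_OP - → -5 - -114 = 109. Stack: [109]
STORE_FAST q → q=109. Stack: []
LOAD_FAST_LOAD_FAST q,q → push 109,109. Stack: [109, 109]
BINARY_OP - → 109 - 109 = 0. Stack: [0]
STORE_FAST s → s=0. Stack: []
LOAD_FAST_LOAD_FAST q,z → push 109,3. Stack: [109, 3]
BINARY_OP | → 109 | 3 = 111. Stack: [111]
LOAD_FAST s → push 0. Stack: [111, 0]
BINARY_OP * → 111 * 0 = 0. Stack: [0]
STORE_FAST r → r=0. Stack: []
LOAD_FAST_LOAD_FAST s,a → push 0,-8. Stack: [0, -8]
BINARY_OP - → 0 - -8 = 8. Stack: [8]
LOAD_CONST → push 2. Stack: [8, 2]
BINARY_OP >> → 8 >> 2 = 2. Stack: [2]
STORE_FAST p → p=2. Stack: []
LOAD_FAST_LOAD_FAST k,z → push -114,3. Stack: [-114, 3]
BINARY_OP - → -114 - 3 = -117. Stack: [-117]
STORE_FAST y → y=-117. Stack: []
LOAD_FAST_LOAD_FAST y,a → push -117,-8. Stack: [-117, -8]
BINARY_OP + → -117 + -8 = -125. Stack: [-125]
RETURN_VALUE → return -125.

-125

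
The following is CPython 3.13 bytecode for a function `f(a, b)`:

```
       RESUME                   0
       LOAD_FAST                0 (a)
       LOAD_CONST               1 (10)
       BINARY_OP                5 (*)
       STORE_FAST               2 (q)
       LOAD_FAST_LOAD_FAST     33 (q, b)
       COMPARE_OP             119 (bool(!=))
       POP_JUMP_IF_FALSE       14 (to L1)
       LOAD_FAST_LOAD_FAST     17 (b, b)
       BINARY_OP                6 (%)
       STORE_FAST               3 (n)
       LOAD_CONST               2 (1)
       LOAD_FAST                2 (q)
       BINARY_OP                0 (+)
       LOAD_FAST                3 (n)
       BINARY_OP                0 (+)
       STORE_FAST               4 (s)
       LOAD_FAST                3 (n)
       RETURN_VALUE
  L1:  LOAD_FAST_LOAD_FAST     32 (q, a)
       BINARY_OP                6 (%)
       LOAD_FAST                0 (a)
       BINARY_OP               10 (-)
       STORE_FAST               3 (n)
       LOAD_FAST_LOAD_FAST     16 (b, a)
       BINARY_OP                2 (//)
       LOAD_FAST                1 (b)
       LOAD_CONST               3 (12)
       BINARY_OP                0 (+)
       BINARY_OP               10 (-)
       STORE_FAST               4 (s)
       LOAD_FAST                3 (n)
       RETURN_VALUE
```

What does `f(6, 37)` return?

0

LOAD_FAST a → push 6. Stack: [6]
LOAD_CONST → push 10. Stack: [6, 10]
BINARY_OP * → 6 * 10 = 60. Stack: [60]
STORE_FAST q → q=60. Stack: []
LOAD_FAST_LOAD_FAST q,b → push 60,37. Stack: [60, 37]
COMPARE_OP bool(!=) → 60 vs 37 = True. Stack: [True]
POP_JUMP_IF_FALSE → pop True; no jump. Stack: []
LOAD_FAST_LOAD_FAST b,b → push 37,37. Stack: [37, 37]
BINARY_OP % → 37 % 37 = 0. Stack: [0]
STORE_FAST n → n=0. Stack: []
LOAD_CONST → push 1. Stack: [1]
LOAD_FAST q → push 60. Stack: [1, 60]
BINARY_OP + → 1 + 60 = 61. Stack: [61]
LOAD_FAST n → push 0. Stack: [61, 0]
BINARY_OP + → 61 + 0 = 61. Stack: [61]
STORE_FAST s → s=61. Stack: []
LOAD_FAST n → push 0. Stack: [0]
RETURN_VALUE → return 0.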